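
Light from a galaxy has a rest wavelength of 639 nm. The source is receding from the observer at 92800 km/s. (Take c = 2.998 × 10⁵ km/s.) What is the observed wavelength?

β = v/c = 92800/299800 = 0.3095.
Relativistic Doppler for wavelength: λ' = λ₀ · √((1 + β)/(1 − β)).
λ' = 639 × √(1.3095/0.6905) = 639 × 1.37718 ≈ 880.0 nm.

880.0 nm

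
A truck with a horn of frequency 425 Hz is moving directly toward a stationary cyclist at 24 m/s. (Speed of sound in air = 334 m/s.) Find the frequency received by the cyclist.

458 Hz

Moving source, stationary observer: f' = f · v/(v − v_s) since the source is approaching.
f' = 425 × 334/(334 − 24) = 425 × 334/310 ≈ 458 Hz.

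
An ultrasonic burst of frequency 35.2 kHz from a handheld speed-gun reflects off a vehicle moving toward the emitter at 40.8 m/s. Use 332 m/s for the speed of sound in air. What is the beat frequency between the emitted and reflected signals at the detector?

9864 Hz

The vehicle first receives the wave as a moving observer: f₁ = f₀ · (v + u)/v = 35.2 × (332 + 40.8)/332 ≈ 39.53 kHz.
The reflection then acts as a moving source: f₂ = f₁ · v/(v − u) ≈ 45.06 kHz.
Beat frequency (with f₀ = 35200 Hz): |f₂ − f₀| = 2u·f₀/(v − u) = 2 × 40.8 × 35200/291.2 ≈ 9864 Hz.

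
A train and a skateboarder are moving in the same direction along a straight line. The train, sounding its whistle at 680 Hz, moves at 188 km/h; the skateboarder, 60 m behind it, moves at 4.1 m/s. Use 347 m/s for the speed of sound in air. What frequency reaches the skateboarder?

598 Hz

188 km/h = 52.22 m/s.
The skateboarder is behind, so the train is moving away from it while the skateboarder is moving toward the train.
Both move, so f' = f · (v + v_o)/(v + v_s).
f' = 680 × (347 + 4.1)/(347 + 52.22) = 680 × 351.1/399.22 ≈ 598 Hz.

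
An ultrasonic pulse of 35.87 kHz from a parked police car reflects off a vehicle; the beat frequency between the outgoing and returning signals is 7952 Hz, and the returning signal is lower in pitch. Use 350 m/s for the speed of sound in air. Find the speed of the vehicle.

44 m/s

Double Doppler shift off a moving reflector: f₂ = f₀ · (v + u)/(v − u) (u > 0 toward emitter).
Returning signal is lower, so f₂ = f₀ − Δf = 35870 − 7952 = 27918 Hz.
Rearranging, u = v · (f₂ − f₀)/(f₂ + f₀) = 350 × -7952/63788 ≈ -44 m/s.
So the vehicle is moving at 44 m/s away from the emitter.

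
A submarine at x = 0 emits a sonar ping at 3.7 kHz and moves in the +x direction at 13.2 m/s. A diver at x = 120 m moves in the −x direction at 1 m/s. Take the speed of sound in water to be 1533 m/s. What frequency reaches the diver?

The observer lies on the +x side, so the source is heading toward the observer and the observer is heading toward the source.
General Doppler shift: f' = f · (v + v_o)/(v − v_s).
f' = 3.7 × (1533 + 1)/(1533 − 13.2) = 3.7 × 1534/1519.8 ≈ 3.73 kHz.

3.73 kHz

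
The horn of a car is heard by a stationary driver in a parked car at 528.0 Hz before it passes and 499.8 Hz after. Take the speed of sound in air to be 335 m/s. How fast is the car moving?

9.2 m/s

f₁/f₂ = (v + v_s)/(v − v_s), so v_s = v · (f₁ − f₂)/(f₁ + f₂).
v_s = 335 × (528.0 − 499.8)/(528.0 + 499.8) = 335 × 28.2/1027.8 ≈ 9.2 m/s.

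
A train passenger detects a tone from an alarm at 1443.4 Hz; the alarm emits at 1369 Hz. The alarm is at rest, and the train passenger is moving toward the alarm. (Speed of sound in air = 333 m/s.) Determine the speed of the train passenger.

18.1 m/s

f' = f · (v + v_o)/v ⇒ v_o = v · |f'/f − 1|.
v_o = 333 × |1443.4/1369 − 1| = 333 × 0.05435 ≈ 18.1 m/s.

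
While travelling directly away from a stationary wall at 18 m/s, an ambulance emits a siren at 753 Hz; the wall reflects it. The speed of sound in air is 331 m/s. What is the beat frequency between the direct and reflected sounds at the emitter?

78 Hz

The wall receives the sound from a moving source: f₁ = f₀ · v/(v + v_e) = 753 × 331/349 ≈ 714.2 Hz.
On the return leg the ambulance is a moving observer: f₂ = f₁ · (v − v_e)/v = 714.2 × 313/331 ≈ 675.3 Hz.
Beat against the emitted tone: |f₂ − f₀| = 2v_e·f₀/(v + v_e) = 2 × 18 × 753/349 ≈ 78 Hz.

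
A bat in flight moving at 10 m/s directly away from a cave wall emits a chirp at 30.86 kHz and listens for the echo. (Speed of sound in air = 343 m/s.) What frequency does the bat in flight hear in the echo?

29.1 kHz

The cave wall receives the sound from a moving source: f₁ = f₀ · v/(v + v_e) = 30.86 × 343/353 ≈ 30.0 kHz.
On the return leg the bat in flight is a moving observer: f₂ = f₁ · (v − v_e)/v = 30.0 × 333/343 ≈ 29.1 kHz.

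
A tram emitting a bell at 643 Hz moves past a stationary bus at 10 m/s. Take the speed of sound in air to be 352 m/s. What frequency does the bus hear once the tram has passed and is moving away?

Receding: f₂ = f · v/(v + v_s) = 643 × 352/362 ≈ 625 Hz.

625 Hz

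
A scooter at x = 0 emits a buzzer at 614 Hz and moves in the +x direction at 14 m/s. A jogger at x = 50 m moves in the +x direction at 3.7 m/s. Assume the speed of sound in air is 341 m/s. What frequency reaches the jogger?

633 Hz

The observer lies on the +x side, so the source is heading toward the observer and the observer is heading away from the source.
Both move, so f' = f · (v − v_o)/(v − v_s).
f' = 614 × (341 − 3.7)/(341 − 14) = 614 × 337.3/327 ≈ 633 Hz.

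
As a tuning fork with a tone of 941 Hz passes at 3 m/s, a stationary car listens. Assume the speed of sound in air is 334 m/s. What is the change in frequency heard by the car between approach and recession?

Approaching: f₁ = f · v/(v − v_s) = 941 × 334/331 ≈ 949.5 Hz.
Receding: f₂ = f · v/(v + v_s) = 941 × 334/337 ≈ 932.6 Hz.
Drop: f₁ − f₂ = 2f·v·v_s/(v² − v_s²) = 2 × 941 × 334 × 3/(334² − 3²) ≈ 16.9 Hz.

16.9 Hz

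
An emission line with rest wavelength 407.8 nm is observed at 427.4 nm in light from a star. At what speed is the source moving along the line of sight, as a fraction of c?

0.047

λ'/λ₀ = 1.0481 > 1 (redshift), so the source is receding.
λ'/λ₀ = √((1 + β)/(1 − β)) for a receding source ⇒ β = (r² − 1)/(r² + 1) with r = λ'/λ₀.
β = (1.0984 − 1)/(1.0984 + 1) ≈ 0.047.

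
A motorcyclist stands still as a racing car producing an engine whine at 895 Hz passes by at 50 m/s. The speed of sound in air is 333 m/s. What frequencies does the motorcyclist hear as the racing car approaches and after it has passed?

Approaching: f₁ = f · v/(v − v_s) = 895 × 333/283 ≈ 1053 Hz.
Receding: f₂ = f · v/(v + v_s) = 895 × 333/383 ≈ 778 Hz.

1053 Hz approaching; 778 Hz receding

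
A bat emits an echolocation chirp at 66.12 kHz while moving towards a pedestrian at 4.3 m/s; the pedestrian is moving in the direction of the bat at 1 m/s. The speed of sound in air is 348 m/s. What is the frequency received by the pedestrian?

67.1 kHz

With source approaching and observer approaching, f' = f · (v + v_o)/(v − v_s).
f' = 66.12 × (348 + 1)/(348 − 4.3) = 66.12 × 349/343.7 ≈ 67.1 kHz.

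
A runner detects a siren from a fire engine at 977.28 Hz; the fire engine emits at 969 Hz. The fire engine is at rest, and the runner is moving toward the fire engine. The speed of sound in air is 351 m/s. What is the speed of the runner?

3.00 m/s

f' = f · (v + v_o)/v ⇒ v_o = v · |f'/f − 1|.
v_o = 351 × |977.28/969 − 1| = 351 × 0.008545 ≈ 3.00 m/s.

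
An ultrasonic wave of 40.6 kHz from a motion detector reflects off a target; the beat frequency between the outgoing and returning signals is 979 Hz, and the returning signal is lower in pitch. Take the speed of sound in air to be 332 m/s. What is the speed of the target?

Double Doppler shift off a moving reflector: f₂ = f₀ · (v + u)/(v − u) (u > 0 toward emitter).
Returning signal is lower, so f₂ = f₀ − Δf = 40600 − 979 = 39621 Hz.
Rearranging, u = v · (f₂ − f₀)/(f₂ + f₀) = 332 × -979/80221 ≈ -4.1 m/s.
So the target is moving at 4.1 m/s away from the emitter.

4.1 m/s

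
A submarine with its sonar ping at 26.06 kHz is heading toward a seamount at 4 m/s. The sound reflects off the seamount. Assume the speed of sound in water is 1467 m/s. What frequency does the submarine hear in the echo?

26.2 kHz

The seamount receives the sound from a moving source: f₁ = f₀ · v/(v − v_e) = 26.06 × 1467/1463 ≈ 26.1 kHz.
On the return leg the submarine is a moving observer: f₂ = f₁ · (v + v_e)/v = 26.1 × 1471/1467 ≈ 26.2 kHz.
Equivalently f₂ = f₀ · (v + v_e)/(v − v_e).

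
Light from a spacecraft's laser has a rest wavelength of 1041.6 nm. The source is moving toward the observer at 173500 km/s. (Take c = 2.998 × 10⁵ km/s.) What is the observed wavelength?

538.1 nm

β = v/c = 173500/299800 = 0.5787.
Relativistic Doppler for wavelength: λ' = λ₀ · √((1 − β)/(1 + β)).
λ' = 1041.6 × √(0.4213/1.5787) = 1041.6 × 0.51658 ≈ 538.1 nm.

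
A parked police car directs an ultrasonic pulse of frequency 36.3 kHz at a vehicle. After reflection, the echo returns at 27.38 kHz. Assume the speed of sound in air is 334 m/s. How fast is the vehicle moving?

47 m/s

Double Doppler shift off a moving reflector: f₂ = f₀ · (v + u)/(v − u) (u > 0 toward emitter).
Rearranging, u = v · (f₂ − f₀)/(f₂ + f₀) = 334 × -8.92/63.68 ≈ -47 m/s.
So the vehicle is moving at 47 m/s away from the emitter.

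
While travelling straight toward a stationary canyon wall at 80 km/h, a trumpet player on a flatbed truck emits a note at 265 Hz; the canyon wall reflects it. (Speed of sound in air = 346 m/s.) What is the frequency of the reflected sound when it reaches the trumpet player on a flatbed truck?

80 km/h = 22.22 m/s.
The canyon wall receives the sound from a moving source: f₁ = f₀ · v/(v − v_e) = 265 × 346/323.78 ≈ 283 Hz.
On the return leg the trumpet player on a flatbed truck is a moving observer: f₂ = f₁ · (v + v_e)/v = 283 × 368.22/346 ≈ 301 Hz.

301 Hz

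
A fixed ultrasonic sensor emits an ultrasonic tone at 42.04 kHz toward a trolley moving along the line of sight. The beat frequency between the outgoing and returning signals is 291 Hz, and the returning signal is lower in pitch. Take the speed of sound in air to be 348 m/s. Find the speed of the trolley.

Double Doppler shift off a moving reflector: f₂ = f₀ · (v + u)/(v − u) (u > 0 toward emitter).
Returning signal is lower, so f₂ = f₀ − Δf = 42040 − 291 = 41749 Hz.
Rearranging, u = v · (f₂ − f₀)/(f₂ + f₀) = 348 × -291/83789 ≈ -1.21 m/s.
So the trolley is moving at 1.21 m/s away from the emitter.

1.21 m/s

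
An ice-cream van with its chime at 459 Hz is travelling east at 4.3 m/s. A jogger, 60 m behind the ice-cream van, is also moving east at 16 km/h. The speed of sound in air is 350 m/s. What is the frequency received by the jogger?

459 Hz

16 km/h = 4.444 m/s.
The jogger is behind, so the ice-cream van is moving away from it while the jogger is moving toward the ice-cream van.
General Doppler shift: f' = f · (v + v_o)/(v + v_s).
f' = 459 × (350 + 4.444)/(350 + 4.3) = 459 × 354.44/354.3 ≈ 459 Hz.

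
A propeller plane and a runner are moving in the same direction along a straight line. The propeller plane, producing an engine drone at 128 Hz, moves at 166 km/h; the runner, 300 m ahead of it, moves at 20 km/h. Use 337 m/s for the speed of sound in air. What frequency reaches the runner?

166 km/h = 46.11 m/s; 20 km/h = 5.556 m/s.
The runner is ahead, so the propeller plane is moving toward it while the runner is moving away from the propeller plane.
Both move, so f' = f · (v − v_o)/(v − v_s).
f' = 128 × (337 − 5.556)/(337 − 46.11) = 128 × 331.44/290.89 ≈ 146 Hz.

146 Hz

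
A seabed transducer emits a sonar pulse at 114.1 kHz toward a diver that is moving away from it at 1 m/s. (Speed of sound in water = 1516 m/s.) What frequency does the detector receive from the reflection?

At the diver (a moving observer), f₁ = f₀ · (v − u)/v = 114.1 × 1515/1516 ≈ 114.0 kHz.
On reflection it acts as a source moving away from the stationary detector: f₂ = f₁ · v/(v + u) = 114.0 × 1516/1517 ≈ 113.9 kHz.

113.9 kHz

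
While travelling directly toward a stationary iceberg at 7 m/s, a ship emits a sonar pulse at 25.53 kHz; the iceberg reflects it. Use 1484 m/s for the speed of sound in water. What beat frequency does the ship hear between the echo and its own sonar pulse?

242 Hz

The iceberg receives the sound from a moving source: f₁ = f₀ · v/(v − v_e) = 25.53 × 1484/1477 ≈ 25.651 kHz.
On the return leg the ship is a moving observer: f₂ = f₁ · (v + v_e)/v = 25.651 × 1491/1484 ≈ 25.772 kHz.
Beat against the emitted tone (with f₀ = 25530 Hz): |f₂ − f₀| = 2v_e·f₀/(v − v_e) = 2 × 7 × 25530/1477 ≈ 242 Hz.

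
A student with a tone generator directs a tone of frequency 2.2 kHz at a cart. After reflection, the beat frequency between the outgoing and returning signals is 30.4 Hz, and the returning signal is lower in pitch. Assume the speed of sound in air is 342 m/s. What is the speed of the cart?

Double Doppler shift off a moving reflector: f₂ = f₀ · (v + u)/(v − u) (u > 0 toward emitter).
Returning signal is lower, so f₂ = f₀ − Δf = 2200 − 30.4 = 2169.6 Hz.
Rearranging, u = v · (f₂ − f₀)/(f₂ + f₀) = 342 × -30.4/4369.6 ≈ -2.38 m/s.
So the cart is moving at 2.38 m/s away from the emitter.

2.38 m/s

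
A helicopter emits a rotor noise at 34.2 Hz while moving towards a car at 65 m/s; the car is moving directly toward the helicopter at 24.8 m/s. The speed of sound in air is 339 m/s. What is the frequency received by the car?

45.4 Hz

Both move, so f' = f · (v + v_o)/(v − v_s).
f' = 34.2 × (339 + 24.8)/(339 − 65) = 34.2 × 363.8/274 ≈ 45.4 Hz.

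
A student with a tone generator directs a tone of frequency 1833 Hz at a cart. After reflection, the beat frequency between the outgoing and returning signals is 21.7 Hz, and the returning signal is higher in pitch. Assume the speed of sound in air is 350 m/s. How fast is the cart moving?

2.06 m/s

Double Doppler shift off a moving reflector: f₂ = f₀ · (v + u)/(v − u) (u > 0 toward emitter).
Returning signal is higher, so f₂ = f₀ + Δf = 1833 + 21.7 = 1854.7 Hz.
Rearranging, u = v · (f₂ − f₀)/(f₂ + f₀) = 350 × 21.7/3687.7 ≈ 2.06 m/s.
So the cart is moving at 2.06 m/s toward the emitter.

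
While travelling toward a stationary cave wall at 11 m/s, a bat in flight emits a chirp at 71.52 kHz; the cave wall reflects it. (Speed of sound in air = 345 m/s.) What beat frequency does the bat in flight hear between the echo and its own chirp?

The cave wall receives the sound from a moving source: f₁ = f₀ · v/(v − v_e) = 71.52 × 345/334 ≈ 73.88 kHz.
On the return leg the bat in flight is a moving observer: f₂ = f₁ · (v + v_e)/v = 73.88 × 356/345 ≈ 76.23 kHz.
Equivalently f₂ = f₀ · (v + v_e)/(v − v_e).
Beat against the emitted tone (with f₀ = 71520 Hz): |f₂ − f₀| = 2v_e·f₀/(v − v_e) = 2 × 11 × 71520/334 ≈ 4711 Hz.

4711 Hz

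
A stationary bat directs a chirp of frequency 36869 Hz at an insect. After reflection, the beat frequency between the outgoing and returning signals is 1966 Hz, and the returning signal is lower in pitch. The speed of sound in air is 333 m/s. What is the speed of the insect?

Double Doppler shift off a moving reflector: f₂ = f₀ · (v + u)/(v − u) (u > 0 toward emitter).
Returning signal is lower, so f₂ = f₀ − Δf = 36869 − 1966 = 34903 Hz.
Rearranging, u = v · (f₂ − f₀)/(f₂ + f₀) = 333 × -1966/71772 ≈ -9.1 m/s.
So the insect is moving at 9.1 m/s away from the emitter.

9.1 m/s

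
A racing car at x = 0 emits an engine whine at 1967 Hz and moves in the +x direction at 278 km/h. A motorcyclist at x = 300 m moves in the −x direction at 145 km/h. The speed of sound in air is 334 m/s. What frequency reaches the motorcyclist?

278 km/h = 77.22 m/s; 145 km/h = 40.28 m/s.
The observer lies on the +x side, so the source is heading toward the observer and the observer is heading toward the source.
With source approaching and observer approaching, f' = f · (v + v_o)/(v − v_s).
f' = 1967 × (334 + 40.28)/(334 − 77.22) = 1967 × 374.28/256.78 ≈ 2867 Hz.

2867 Hz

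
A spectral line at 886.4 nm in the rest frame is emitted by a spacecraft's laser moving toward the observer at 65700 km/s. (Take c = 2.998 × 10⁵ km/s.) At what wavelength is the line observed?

β = v/c = 65700/299800 = 0.2191.
Relativistic Doppler for wavelength: λ' = λ₀ · √((1 − β)/(1 + β)).
λ' = 886.4 × √(0.7809/1.2191) = 886.4 × 0.80031 ≈ 709.4 nm.

709.4 nm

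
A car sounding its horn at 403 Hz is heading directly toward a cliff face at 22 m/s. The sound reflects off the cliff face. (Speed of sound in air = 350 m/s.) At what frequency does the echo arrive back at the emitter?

The cliff face receives the sound from a moving source: f₁ = f₀ · v/(v − v_e) = 403 × 350/328 ≈ 430 Hz.
On the return leg the car is a moving observer: f₂ = f₁ · (v + v_e)/v = 430 × 372/350 ≈ 457 Hz.

457 Hz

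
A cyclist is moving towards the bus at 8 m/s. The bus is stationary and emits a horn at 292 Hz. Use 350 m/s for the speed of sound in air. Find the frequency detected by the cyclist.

Only the observer moves, toward the source, so f' = f · (v + v_o)/v.
f' = 292 × (350 + 8)/350 = 292 × 358/350 ≈ 299 Hz.

299 Hz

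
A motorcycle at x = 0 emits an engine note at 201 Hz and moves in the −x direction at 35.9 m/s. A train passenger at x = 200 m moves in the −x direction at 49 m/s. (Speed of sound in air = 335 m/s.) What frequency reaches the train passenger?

208 Hz

The observer lies on the +x side, so the source is heading away from the observer and the observer is heading toward the source.
Both move, so f' = f · (v + v_o)/(v + v_s).
f' = 201 × (335 + 49)/(335 + 35.9) = 201 × 384/370.9 ≈ 208 Hz.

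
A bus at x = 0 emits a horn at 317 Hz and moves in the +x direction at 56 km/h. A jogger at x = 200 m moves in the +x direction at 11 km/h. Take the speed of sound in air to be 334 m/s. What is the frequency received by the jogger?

329 Hz

56 km/h = 15.56 m/s; 11 km/h = 3.056 m/s.
The observer lies on the +x side, so the source is heading toward the observer and the observer is heading away from the source.
With source approaching and observer receding, f' = f · (v − v_o)/(v − v_s).
f' = 317 × (334 − 3.056)/(334 − 15.56) = 317 × 330.94/318.44 ≈ 329 Hz.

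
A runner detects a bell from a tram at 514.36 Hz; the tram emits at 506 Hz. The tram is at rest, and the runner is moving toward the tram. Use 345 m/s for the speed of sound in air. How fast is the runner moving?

5.7 m/s

f' = f · (v + v_o)/v ⇒ v_o = v · |f'/f − 1|.
v_o = 345 × |514.36/506 − 1| = 345 × 0.01652 ≈ 5.7 m/s.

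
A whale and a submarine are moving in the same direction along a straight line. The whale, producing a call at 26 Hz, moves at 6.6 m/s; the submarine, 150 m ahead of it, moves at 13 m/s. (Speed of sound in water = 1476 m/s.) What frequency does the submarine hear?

25.9 Hz

The submarine is ahead, so the whale is moving toward it while the submarine is moving away from the whale.
Both move, so f' = f · (v − v_o)/(v − v_s).
f' = 26 × (1476 − 13)/(1476 − 6.6) = 26 × 1463/1469.4 ≈ 25.9 Hz.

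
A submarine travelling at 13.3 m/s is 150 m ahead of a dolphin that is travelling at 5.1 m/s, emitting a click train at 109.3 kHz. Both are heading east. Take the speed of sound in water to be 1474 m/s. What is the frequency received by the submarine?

108.7 kHz

The submarine is ahead, so the dolphin is moving toward it while the submarine is moving away from the dolphin.
General Doppler shift: f' = f · (v − v_o)/(v − v_s).
f' = 109.3 × (1474 − 13.3)/(1474 − 5.1) = 109.3 × 1460.7/1468.9 ≈ 108.7 kHz.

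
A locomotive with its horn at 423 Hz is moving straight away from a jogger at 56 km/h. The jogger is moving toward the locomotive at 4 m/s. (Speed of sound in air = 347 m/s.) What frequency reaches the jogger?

410 Hz

56 km/h = 15.56 m/s.
General Doppler shift: f' = f · (v + v_o)/(v + v_s).
f' = 423 × (347 + 4)/(347 + 15.56) = 423 × 351/362.56 ≈ 410 Hz.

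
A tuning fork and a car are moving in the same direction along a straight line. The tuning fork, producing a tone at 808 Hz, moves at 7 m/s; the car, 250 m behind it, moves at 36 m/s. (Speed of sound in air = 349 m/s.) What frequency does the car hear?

874 Hz

The car is behind, so the tuning fork is moving away from it while the car is moving toward the tuning fork.
With source receding and observer approaching, f' = f · (v + v_o)/(v + v_s).
f' = 808 × (349 + 36)/(349 + 7) = 808 × 385/356 ≈ 874 Hz.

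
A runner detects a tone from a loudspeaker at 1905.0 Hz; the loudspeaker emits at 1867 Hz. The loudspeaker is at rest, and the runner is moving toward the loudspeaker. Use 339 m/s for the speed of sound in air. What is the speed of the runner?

6.9 m/s

f' = f · (v + v_o)/v ⇒ v_o = v · |f'/f − 1|.
v_o = 339 × |1905.0/1867 − 1| = 339 × 0.02035 ≈ 6.9 m/s.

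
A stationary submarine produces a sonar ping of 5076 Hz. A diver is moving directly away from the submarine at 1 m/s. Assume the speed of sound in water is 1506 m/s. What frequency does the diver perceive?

Only the observer moves, away from the source, so f' = f · (v − v_o)/v.
f' = 5076 × (1506 − 1)/1506 = 5076 × 1505/1506 ≈ 5073 Hz.

5073 Hz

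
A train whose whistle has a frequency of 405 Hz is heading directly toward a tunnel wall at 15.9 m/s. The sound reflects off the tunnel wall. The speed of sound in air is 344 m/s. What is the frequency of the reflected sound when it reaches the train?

444 Hz

The tunnel wall receives the sound from a moving source: f₁ = f₀ · v/(v − v_e) = 405 × 344/328.1 ≈ 425 Hz.
On the return leg the train is a moving observer: f₂ = f₁ · (v + v_e)/v = 425 × 359.9/344 ≈ 444 Hz.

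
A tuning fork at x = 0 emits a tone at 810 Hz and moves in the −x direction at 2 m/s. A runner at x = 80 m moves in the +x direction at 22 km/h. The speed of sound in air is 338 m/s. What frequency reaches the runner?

791 Hz

22 km/h = 6.111 m/s.
The observer lies on the +x side, so the source is heading away from the observer and the observer is heading away from the source.
General Doppler shift: f' = f · (v − v_o)/(v + v_s).
f' = 810 × (338 − 6.111)/(338 + 2) = 810 × 331.89/340 ≈ 791 Hz.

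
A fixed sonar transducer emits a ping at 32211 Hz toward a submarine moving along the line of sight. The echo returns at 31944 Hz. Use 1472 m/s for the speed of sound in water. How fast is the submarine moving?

6.1 m/s

Double Doppler shift off a moving reflector: f₂ = f₀ · (v + u)/(v − u) (u > 0 toward emitter).
Rearranging, u = v · (f₂ − f₀)/(f₂ + f₀) = 1472 × -267/64155 ≈ -6.1 m/s.
So the submarine is moving at 6.1 m/s away from the emitter.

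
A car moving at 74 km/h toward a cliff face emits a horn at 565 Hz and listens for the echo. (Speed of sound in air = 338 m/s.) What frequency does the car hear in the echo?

638 Hz

74 km/h = 20.56 m/s.
The cliff face receives the sound from a moving source: f₁ = f₀ · v/(v − v_e) = 565 × 338/317.44 ≈ 602 Hz.
On the return leg the car is a moving observer: f₂ = f₁ · (v + v_e)/v = 602 × 358.56/338 ≈ 638 Hz.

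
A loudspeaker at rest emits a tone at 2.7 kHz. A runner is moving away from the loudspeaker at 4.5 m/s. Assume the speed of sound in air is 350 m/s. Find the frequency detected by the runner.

Only the observer moves, away from the source, so f' = f · (v − v_o)/v.
f' = 2.7 × (350 − 4.5)/350 = 2.7 × 345.5/350 ≈ 2.67 kHz.

2.67 kHz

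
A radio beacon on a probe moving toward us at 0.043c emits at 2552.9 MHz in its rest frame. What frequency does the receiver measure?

2665.1 MHz

Relativistic Doppler for frequency: f' = f₀ · √((1 + β)/(1 − β)).
f' = 2552.9 × √(1.0430/0.9570) = 2552.9 × 1.04397 ≈ 2665.1 MHz.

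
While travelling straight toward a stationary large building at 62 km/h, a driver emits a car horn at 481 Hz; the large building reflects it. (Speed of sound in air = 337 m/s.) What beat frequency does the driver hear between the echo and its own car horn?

51.8 Hz

62 km/h = 17.22 m/s.
The large building receives the sound from a moving source: f₁ = f₀ · v/(v − v_e) = 481 × 337/319.78 ≈ 506.9 Hz.
On the return leg the driver is a moving observer: f₂ = f₁ · (v + v_e)/v = 506.9 × 354.22/337 ≈ 532.8 Hz.
Beat against the emitted tone: |f₂ − f₀| = 2v_e·f₀/(v − v_e) = 2 × 17.22 × 481/319.78 ≈ 51.8 Hz.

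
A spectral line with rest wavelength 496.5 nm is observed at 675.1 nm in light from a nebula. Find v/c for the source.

0.298

λ'/λ₀ = 1.3597 > 1 (redshift), so the source is receding.
λ'/λ₀ = √((1 + β)/(1 − β)) for a receding source ⇒ β = (r² − 1)/(r² + 1) with r = λ'/λ₀.
β = (1.8488 − 1)/(1.8488 + 1) ≈ 0.298.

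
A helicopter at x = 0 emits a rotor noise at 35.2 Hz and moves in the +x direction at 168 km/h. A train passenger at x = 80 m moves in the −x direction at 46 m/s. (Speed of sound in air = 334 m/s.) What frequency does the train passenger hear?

46.6 Hz

168 km/h = 46.67 m/s.
The observer lies on the +x side, so the source is heading toward the observer and the observer is heading toward the source.
Both move, so f' = f · (v + v_o)/(v − v_s).
f' = 35.2 × (334 + 46)/(334 − 46.67) = 35.2 × 380/287.33 ≈ 46.6 Hz.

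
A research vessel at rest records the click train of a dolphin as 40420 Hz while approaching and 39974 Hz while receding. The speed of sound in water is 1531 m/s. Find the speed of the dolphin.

8.5 m/s

f₁/f₂ = (v + v_s)/(v − v_s), so v_s = v · (f₁ − f₂)/(f₁ + f₂).
v_s = 1531 × (40420 − 39974)/(40420 + 39974) = 1531 × 446/80394 ≈ 8.5 m/s.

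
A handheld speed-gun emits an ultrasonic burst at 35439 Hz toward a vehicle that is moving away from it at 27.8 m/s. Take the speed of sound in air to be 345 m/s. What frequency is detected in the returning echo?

30154 Hz

At the vehicle (a moving observer), f₁ = f₀ · (v − u)/v = 35439 × 317.2/345 ≈ 32583 Hz.
On reflection it acts as a source moving away from the stationary detector: f₂ = f₁ · v/(v + u) = 32583 × 345/372.8 ≈ 30154 Hz.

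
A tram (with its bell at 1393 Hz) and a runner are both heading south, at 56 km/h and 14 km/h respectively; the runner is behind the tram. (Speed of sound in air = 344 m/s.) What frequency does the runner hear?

1348 Hz

56 km/h = 15.56 m/s; 14 km/h = 3.889 m/s.
The runner is behind, so the tram is moving away from it while the runner is moving toward the tram.
With source receding and observer approaching, f' = f · (v + v_o)/(v + v_s).
f' = 1393 × (344 + 3.889)/(344 + 15.56) = 1393 × 347.89/359.56 ≈ 1348 Hz.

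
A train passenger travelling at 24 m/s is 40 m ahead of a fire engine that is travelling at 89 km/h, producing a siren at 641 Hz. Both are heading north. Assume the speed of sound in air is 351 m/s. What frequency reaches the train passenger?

642 Hz

89 km/h = 24.72 m/s.
The train passenger is ahead, so the fire engine is moving toward it while the train passenger is moving away from the fire engine.
With source approaching and observer receding, f' = f · (v − v_o)/(v − v_s).
f' = 641 × (351 − 24)/(351 − 24.72) = 641 × 327/326.28 ≈ 642 Hz.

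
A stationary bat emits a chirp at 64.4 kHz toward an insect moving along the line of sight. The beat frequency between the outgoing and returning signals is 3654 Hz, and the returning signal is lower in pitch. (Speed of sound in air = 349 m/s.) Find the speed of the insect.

Double Doppler shift off a moving reflector: f₂ = f₀ · (v + u)/(v − u) (u > 0 toward emitter).
Returning signal is lower, so f₂ = f₀ − Δf = 64400 − 3654 = 60746 Hz.
Rearranging, u = v · (f₂ − f₀)/(f₂ + f₀) = 349 × -3654/125146 ≈ -10.2 m/s.
So the insect is moving at 10.2 m/s away from the emitter.

10.2 m/s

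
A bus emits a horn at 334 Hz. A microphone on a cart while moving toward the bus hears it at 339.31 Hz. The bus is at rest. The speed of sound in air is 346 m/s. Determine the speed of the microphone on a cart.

5.5 m/s

f' = f · (v + v_o)/v ⇒ v_o = v · |f'/f − 1|.
v_o = 346 × |339.31/334 − 1| = 346 × 0.0159 ≈ 5.5 m/s.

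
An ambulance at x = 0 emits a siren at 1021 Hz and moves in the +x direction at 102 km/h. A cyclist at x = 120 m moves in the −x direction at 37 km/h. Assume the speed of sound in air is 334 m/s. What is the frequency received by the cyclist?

1150 Hz

102 km/h = 28.33 m/s; 37 km/h = 10.28 m/s.
The observer lies on the +x side, so the source is heading toward the observer and the observer is heading toward the source.
Both move, so f' = f · (v + v_o)/(v − v_s).
f' = 1021 × (334 + 10.28)/(334 − 28.33) = 1021 × 344.28/305.67 ≈ 1150 Hz.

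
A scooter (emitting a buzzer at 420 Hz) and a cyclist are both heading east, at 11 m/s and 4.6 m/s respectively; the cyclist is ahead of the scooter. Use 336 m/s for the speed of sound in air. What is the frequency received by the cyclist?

428 Hz

The cyclist is ahead, so the scooter is moving toward it while the cyclist is moving away from the scooter.
Both move, so f' = f · (v − v_o)/(v − v_s).
f' = 420 × (336 − 4.6)/(336 − 11) = 420 × 331.4/325 ≈ 428 Hz.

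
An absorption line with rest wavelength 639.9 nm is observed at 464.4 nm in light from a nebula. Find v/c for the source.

λ'/λ₀ = 0.7257 < 1 (blueshift), so the source is approaching.
λ'/λ₀ = √((1 − β)/(1 + β)) for an approaching source ⇒ β = (1 − r²)/(1 + r²) with r = λ'/λ₀.
β = (1 − 0.5267)/(1 + 0.5267) ≈ 0.310.

0.310c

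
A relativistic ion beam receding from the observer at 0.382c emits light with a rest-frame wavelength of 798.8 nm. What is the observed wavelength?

1194.5 nm

Relativistic Doppler for wavelength: λ' = λ₀ · √((1 + β)/(1 − β)).
λ' = 798.8 × √(1.3820/0.6180) = 798.8 × 1.49541 ≈ 1194.5 nm.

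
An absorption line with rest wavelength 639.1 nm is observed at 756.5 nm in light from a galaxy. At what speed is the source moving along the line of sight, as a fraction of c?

0.167

λ'/λ₀ = 1.1837 > 1 (redshift), so the source is receding.
λ'/λ₀ = √((1 + β)/(1 − β)) for a receding source ⇒ β = (r² − 1)/(r² + 1) with r = λ'/λ₀.
β = (1.4011 − 1)/(1.4011 + 1) ≈ 0.167.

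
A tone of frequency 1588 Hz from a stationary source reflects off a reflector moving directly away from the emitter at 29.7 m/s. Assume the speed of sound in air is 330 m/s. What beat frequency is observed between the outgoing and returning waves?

The reflector first receives the wave as a moving observer: f₁ = f₀ · (v − u)/v = 1588 × (330 − 29.7)/330 ≈ 1445 Hz.
On reflection it acts as a source moving away from the stationary detector: f₂ = f₁ · v/(v + u) = 1445 × 330/359.7 ≈ 1326 Hz.
Beat frequency: |f₂ − f₀| = 2u·f₀/(v + u) = 2 × 29.7 × 1588/359.7 ≈ 262 Hz.

262 Hz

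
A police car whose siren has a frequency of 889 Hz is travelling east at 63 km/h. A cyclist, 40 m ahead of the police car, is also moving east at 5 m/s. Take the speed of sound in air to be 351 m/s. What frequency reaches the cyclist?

922 Hz

63 km/h = 17.5 m/s.
The cyclist is ahead, so the police car is moving toward it while the cyclist is moving away from the police car.
General Doppler shift: f' = f · (v − v_o)/(v − v_s).
f' = 889 × (351 − 5)/(351 − 17.5) = 889 × 346/333.5 ≈ 922 Hz.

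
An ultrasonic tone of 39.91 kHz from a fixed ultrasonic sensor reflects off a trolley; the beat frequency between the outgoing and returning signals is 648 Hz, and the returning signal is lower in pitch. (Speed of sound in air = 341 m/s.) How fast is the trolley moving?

Double Doppler shift off a moving reflector: f₂ = f₀ · (v + u)/(v − u) (u > 0 toward emitter).
Returning signal is lower, so f₂ = f₀ − Δf = 39910 − 648 = 39262 Hz.
Rearranging, u = v · (f₂ − f₀)/(f₂ + f₀) = 341 × -648/79172 ≈ -2.79 m/s.
So the trolley is moving at 2.79 m/s away from the emitter.

2.79 m/s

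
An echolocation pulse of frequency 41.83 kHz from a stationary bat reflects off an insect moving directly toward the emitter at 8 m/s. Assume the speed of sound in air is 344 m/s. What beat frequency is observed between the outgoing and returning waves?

1992 Hz

At the insect (a moving observer), f₁ = f₀ · (v + u)/v = 41.83 × 352/344 ≈ 42.803 kHz.
The reflection then acts as a moving source: f₂ = f₁ · v/(v − u) ≈ 43.822 kHz.
Beat frequency (with f₀ = 41830 Hz): |f₂ − f₀| = 2u·f₀/(v − u) = 2 × 8 × 41830/336 ≈ 1992 Hz.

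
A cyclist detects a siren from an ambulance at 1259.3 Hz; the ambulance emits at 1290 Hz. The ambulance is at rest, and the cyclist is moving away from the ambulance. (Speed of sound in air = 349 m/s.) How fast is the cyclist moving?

8.3 m/s

f' = f · (v − v_o)/v ⇒ v_o = v · |f'/f − 1|.
v_o = 349 × |1259.3/1290 − 1| = 349 × 0.0238 ≈ 8.3 m/s.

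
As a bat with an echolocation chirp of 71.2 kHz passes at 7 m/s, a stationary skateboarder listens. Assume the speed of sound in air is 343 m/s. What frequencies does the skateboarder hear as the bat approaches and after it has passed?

Approaching: f₁ = f · v/(v − v_s) = 71.2 × 343/336 ≈ 72.7 kHz.
Receding: f₂ = f · v/(v + v_s) = 71.2 × 343/350 ≈ 69.8 kHz.

72.7 kHz approaching; 69.8 kHz receding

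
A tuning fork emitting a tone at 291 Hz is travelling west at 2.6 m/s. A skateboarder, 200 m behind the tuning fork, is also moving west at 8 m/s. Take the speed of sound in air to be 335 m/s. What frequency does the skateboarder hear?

296 Hz

The skateboarder is behind, so the tuning fork is moving away from it while the skateboarder is moving toward the tuning fork.
With source receding and observer approaching, f' = f · (v + v_o)/(v + v_s).
f' = 291 × (335 + 8)/(335 + 2.6) = 291 × 343/337.6 ≈ 296 Hz.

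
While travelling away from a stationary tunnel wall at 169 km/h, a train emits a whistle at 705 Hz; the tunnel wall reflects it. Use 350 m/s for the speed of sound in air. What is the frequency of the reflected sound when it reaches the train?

538 Hz

169 km/h = 46.94 m/s.
The tunnel wall receives the sound from a moving source: f₁ = f₀ · v/(v + v_e) = 705 × 350/396.94 ≈ 622 Hz.
On the return leg the train is a moving observer: f₂ = f₁ · (v − v_e)/v = 622 × 303.06/350 ≈ 538 Hz.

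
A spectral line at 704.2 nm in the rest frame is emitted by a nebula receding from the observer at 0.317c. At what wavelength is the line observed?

977.9 nm

Relativistic Doppler for wavelength: λ' = λ₀ · √((1 + β)/(1 − β)).
λ' = 704.2 × √(1.3170/0.6830) = 704.2 × 1.38862 ≈ 977.9 nm.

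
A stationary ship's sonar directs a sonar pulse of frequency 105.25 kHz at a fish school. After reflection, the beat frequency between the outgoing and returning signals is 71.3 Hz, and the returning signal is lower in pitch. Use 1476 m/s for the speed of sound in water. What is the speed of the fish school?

0.50 m/s

Double Doppler shift off a moving reflector: f₂ = f₀ · (v + u)/(v − u) (u > 0 toward emitter).
Returning signal is lower, so f₂ = f₀ − Δf = 105250 − 71.3 = 105178.7 Hz.
Rearranging, u = v · (f₂ − f₀)/(f₂ + f₀) = 1476 × -71.3/210428.7 ≈ -0.50 m/s.
So the fish school is moving at 0.50 m/s away from the emitter.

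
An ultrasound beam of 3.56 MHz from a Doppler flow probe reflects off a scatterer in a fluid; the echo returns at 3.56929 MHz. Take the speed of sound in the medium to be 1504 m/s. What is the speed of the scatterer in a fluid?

Double Doppler shift off a moving reflector: f₂ = f₀ · (v + u)/(v − u) (u > 0 toward emitter).
Rearranging, u = v · (f₂ − f₀)/(f₂ + f₀) = 1504 × 0.00929/7.12929 ≈ 1.96 m/s.
So the scatterer in a fluid is moving at 1.96 m/s toward the emitter.

1.96 m/s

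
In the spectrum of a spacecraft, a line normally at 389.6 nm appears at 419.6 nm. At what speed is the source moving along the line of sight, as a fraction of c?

0.074c

λ'/λ₀ = 1.0770 > 1 (redshift), so the source is receding.
λ'/λ₀ = √((1 + β)/(1 − β)) for a receding source ⇒ β = (r² − 1)/(r² + 1) with r = λ'/λ₀.
β = (1.1599 − 1)/(1.1599 + 1) ≈ 0.074.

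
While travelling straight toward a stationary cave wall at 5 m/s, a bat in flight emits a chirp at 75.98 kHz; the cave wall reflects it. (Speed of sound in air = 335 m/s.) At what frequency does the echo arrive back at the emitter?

The cave wall receives the sound from a moving source: f₁ = f₀ · v/(v − v_e) = 75.98 × 335/330 ≈ 77.1 kHz.
On the return leg the bat in flight is a moving observer: f₂ = f₁ · (v + v_e)/v = 77.1 × 340/335 ≈ 78.3 kHz.

78.3 kHz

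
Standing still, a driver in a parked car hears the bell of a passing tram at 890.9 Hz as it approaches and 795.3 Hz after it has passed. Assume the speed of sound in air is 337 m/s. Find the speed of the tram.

f₁/f₂ = (v + v_s)/(v − v_s), so v_s = v · (f₁ − f₂)/(f₁ + f₂).
v_s = 337 × (890.9 − 795.3)/(890.9 + 795.3) = 337 × 95.6/1686.2 ≈ 19.1 m/s.

19.1 m/s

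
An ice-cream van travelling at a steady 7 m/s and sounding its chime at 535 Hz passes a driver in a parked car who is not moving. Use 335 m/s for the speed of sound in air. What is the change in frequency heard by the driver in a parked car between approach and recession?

Approaching: f₁ = f · v/(v − v_s) = 535 × 335/328 ≈ 546.4 Hz.
Receding: f₂ = f · v/(v + v_s) = 535 × 335/342 ≈ 524.0 Hz.
Drop: f₁ − f₂ = 2f·v·v_s/(v² − v_s²) = 2 × 535 × 335 × 7/(335² − 7²) ≈ 22.4 Hz.

22.4 Hz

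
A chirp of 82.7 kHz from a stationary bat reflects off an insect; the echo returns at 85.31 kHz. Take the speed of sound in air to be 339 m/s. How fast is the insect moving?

5.3 m/s

Double Doppler shift off a moving reflector: f₂ = f₀ · (v + u)/(v − u) (u > 0 toward emitter).
Rearranging, u = v · (f₂ − f₀)/(f₂ + f₀) = 339 × 2.61/168.01 ≈ 5.3 m/s.
So the insect is moving at 5.3 m/s toward the emitter.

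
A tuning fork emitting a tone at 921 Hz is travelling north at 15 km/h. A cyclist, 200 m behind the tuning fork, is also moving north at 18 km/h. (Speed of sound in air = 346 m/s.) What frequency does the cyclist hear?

15 km/h = 4.167 m/s; 18 km/h = 5 m/s.
The cyclist is behind, so the tuning fork is moving away from it while the cyclist is moving toward the tuning fork.
Both move, so f' = f · (v + v_o)/(v + v_s).
f' = 921 × (346 + 5)/(346 + 4.167) = 921 × 351/350.17 ≈ 923 Hz.

923 Hz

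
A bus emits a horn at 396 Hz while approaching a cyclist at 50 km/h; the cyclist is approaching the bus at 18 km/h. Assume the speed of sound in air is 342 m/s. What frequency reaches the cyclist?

50 km/h = 13.89 m/s; 18 km/h = 5 m/s.
Both move, so f' = f · (v + v_o)/(v − v_s).
f' = 396 × (342 + 5)/(342 − 13.89) = 396 × 347/328.11 ≈ 419 Hz.

419 Hz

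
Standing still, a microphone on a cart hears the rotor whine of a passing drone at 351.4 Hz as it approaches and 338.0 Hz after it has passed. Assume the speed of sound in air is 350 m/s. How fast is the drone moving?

f₁/f₂ = (v + v_s)/(v − v_s), so v_s = v · (f₁ − f₂)/(f₁ + f₂).
v_s = 350 × (351.4 − 338.0)/(351.4 + 338.0) = 350 × 13.4/689.4 ≈ 6.8 m/s.

6.8 m/s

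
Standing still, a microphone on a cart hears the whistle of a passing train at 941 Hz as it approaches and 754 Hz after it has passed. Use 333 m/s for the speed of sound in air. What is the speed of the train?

f₁/f₂ = (v + v_s)/(v − v_s), so v_s = v · (f₁ − f₂)/(f₁ + f₂).
v_s = 333 × (941 − 754)/(941 + 754) = 333 × 187/1695 ≈ 37 m/s.

37 m/s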